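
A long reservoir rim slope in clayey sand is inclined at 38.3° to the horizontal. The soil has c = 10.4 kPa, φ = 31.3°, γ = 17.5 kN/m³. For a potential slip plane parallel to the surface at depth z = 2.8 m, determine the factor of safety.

For an infinite slope with a slip plane parallel to the surface (no pore pressure): FS = [c + γz cos²β tanφ] / [γz sinβ cosβ].
γz = 17.5·2.8 = 49.00 kN/m²
Numerator = 10.4 + 49.00·cos²38.3°·tan31.3° = 10.4 + 49.00·0.6159·0.6080 = 28.748 kPa
Denominator = 49.00·sin38.3°·cos38.3° = 49.00·0.6198·0.7848 = 23.833 kPa
FS = 28.748 / 23.833 = 1.206

FS = 1.21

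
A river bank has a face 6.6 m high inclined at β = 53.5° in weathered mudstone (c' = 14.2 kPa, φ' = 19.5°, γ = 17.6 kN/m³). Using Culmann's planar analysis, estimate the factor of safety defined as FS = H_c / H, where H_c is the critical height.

H_c = (4c'/γ) · sinβ cosφ' / [1 − cos(β − φ')]
    = (4·14.2/17.6) · sin53.5°·cos19.5° / [1 − cos34.0°]
    = 3.227 · 0.7577 / 0.1710 = 14.30 m
FS = H_c / H = 14.30 / 6.6 = 2.167

FS = 2.17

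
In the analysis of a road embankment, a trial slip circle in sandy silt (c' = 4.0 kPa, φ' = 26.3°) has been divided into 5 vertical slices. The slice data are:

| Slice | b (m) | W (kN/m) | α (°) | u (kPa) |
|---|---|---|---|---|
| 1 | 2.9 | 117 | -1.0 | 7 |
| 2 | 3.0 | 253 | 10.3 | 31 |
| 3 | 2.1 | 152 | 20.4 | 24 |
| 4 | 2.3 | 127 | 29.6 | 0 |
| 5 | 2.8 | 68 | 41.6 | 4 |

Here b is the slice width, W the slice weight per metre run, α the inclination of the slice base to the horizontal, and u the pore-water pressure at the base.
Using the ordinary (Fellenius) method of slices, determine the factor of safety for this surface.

FS = 1.46

Ordinary method of slices: FS = Σ[c'·Δl_i + (W_i cosα_i − u_i·Δl_i)·tanφ'] / Σ W_i sinα_i, with Δl_i = b_i / cosα_i.
Slice 1: Δl = 2.9/cos(-1.0°) = 2.900 m; N'_1 = 117·cos(-1.0°) − 7·2.900 = 96.7; c'Δl = 11.60; W sinα = -2.0
Slice 2: Δl = 3.0/cos10.3° = 3.049 m; N'_2 = 253·cos10.3° − 31·3.049 = 154.4; c'Δl = 12.20; W sinα = 45.2
Slice 3: Δl = 2.1/cos20.4° = 2.241 m; N'_3 = 152·cos20.4° − 24·2.241 = 88.7; c'Δl = 8.96; W sinα = 53.0
Slice 4: Δl = 2.3/cos29.6° = 2.645 m; N'_4 = 127·cos29.6° − 0·2.645 = 110.4; c'Δl = 10.58; W sinα = 62.7
Slice 5: Δl = 2.8/cos41.6° = 3.744 m; N'_5 = 68·cos41.6° − 4·3.744 = 35.9; c'Δl = 14.98; W sinα = 45.1
Σc'Δl = 58.3 kN/m; ΣN' = 486.1 kN/m; ΣW sinα = 204.1 kN/m
Resisting = 58.3 + 486.1·tan26.3° = 58.3 + 240.2 = 298.6 kN/m
FS = 298.6 / 204.1 = 1.463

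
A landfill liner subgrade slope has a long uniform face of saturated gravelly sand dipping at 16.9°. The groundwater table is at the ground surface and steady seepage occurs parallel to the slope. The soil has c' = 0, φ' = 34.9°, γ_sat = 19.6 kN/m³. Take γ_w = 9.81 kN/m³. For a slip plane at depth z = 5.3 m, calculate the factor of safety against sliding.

FS = 1.15

With seepage parallel to the slope and the water table at the surface, the effective normal stress on the slip plane uses the buoyant unit weight γ' = γ_sat − γ_w while the driving shear stress uses γ_sat:
FS = [c' + γ' z cos²β tanφ'] / [γ_sat z sinβ cosβ]
(For c' = 0 this reduces to FS = (γ'/γ_sat)·tanφ'/tanβ.)
γ' = 19.6 − 9.81 = 9.79 kN/m³
Numerator = 0.0 + 9.79·5.3·cos²16.9°·tan34.9° = 0.0 + 9.79·5.3·0.9155·0.6976 = 33.138 kPa
Denominator = 19.6·5.3·sin16.9°·cos16.9° = 19.6·5.3·0.2907·0.9568 = 28.894 kPa
FS = 33.138 / 28.894 = 1.147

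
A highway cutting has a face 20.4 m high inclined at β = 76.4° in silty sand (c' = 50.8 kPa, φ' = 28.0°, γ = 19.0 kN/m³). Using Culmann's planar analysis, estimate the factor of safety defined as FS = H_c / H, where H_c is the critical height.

FS = 1.34

H_c = (4c'/γ) · sinβ cosφ' / [1 − cos(β − φ')]
    = (4·50.8/19.0) · sin76.4°·cos28.0° / [1 − cos48.4°]
    = 10.695 · 0.8582 / 0.3361 = 27.31 m
FS = H_c / H = 27.31 / 20.4 = 1.339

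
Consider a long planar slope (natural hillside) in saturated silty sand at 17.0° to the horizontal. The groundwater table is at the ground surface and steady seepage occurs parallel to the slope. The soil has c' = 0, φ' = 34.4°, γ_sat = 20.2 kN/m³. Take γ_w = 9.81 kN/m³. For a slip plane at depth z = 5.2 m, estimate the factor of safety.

With seepage parallel to the slope and the water table at the surface, the effective normal stress on the slip plane uses the buoyant unit weight γ' = γ_sat − γ_w while the driving shear stress uses γ_sat:
FS = [c' + γ' z cos²β tanφ'] / [γ_sat z sinβ cosβ]
(For c' = 0 this reduces to FS = (γ'/γ_sat)·tanφ'/tanβ.)
γ' = 20.2 − 9.81 = 10.39 kN/m³
Numerator = 0.0 + 10.39·5.2·cos²17.0°·tan34.4° = 0.0 + 10.39·5.2·0.9145·0.6847 = 33.831 kPa
Denominator = 20.2·5.2·sin17.0°·cos17.0° = 20.2·5.2·0.2924·0.9563 = 29.369 kPa
FS = 33.831 / 29.369 = 1.152

FS = 1.15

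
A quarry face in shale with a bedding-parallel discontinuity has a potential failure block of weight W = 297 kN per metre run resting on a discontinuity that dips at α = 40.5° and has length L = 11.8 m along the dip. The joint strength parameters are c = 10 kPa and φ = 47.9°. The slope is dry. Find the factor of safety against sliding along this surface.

FS = 1.91

Resolving the block weight along and normal to the plane and applying the Mohr–Coulomb strength on the joint:
N' = W cosα = 297·cos40.5° = 225.8 kN/m
Driving force T = W sinα = 297·sin40.5° = 192.9 kN/m
Resisting force R = c·L + N'·tanφ = 10·11.8 + 225.8·tan47.9° = 118.0 + 249.9 = 367.9 kN/m
FS = R / T = 367.9 / 192.9 = 1.908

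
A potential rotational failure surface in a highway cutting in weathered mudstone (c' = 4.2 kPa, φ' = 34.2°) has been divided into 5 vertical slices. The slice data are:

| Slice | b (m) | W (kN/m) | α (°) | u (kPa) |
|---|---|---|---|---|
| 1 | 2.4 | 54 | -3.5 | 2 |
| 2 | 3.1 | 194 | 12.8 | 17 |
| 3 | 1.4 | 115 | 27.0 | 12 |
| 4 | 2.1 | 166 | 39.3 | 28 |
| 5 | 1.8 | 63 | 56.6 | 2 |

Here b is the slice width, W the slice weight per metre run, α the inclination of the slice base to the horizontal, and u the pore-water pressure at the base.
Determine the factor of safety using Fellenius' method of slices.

Ordinary method of slices: FS = Σ[c'·Δl_i + (W_i cosα_i − u_i·Δl_i)·tanφ'] / Σ W_i sinα_i, with Δl_i = b_i / cosα_i.
Slice 1: Δl = 2.4/cos(-3.5°) = 2.404 m; N'_1 = 54·cos(-3.5°) − 2·2.404 = 49.1; c'Δl = 10.10; W sinα = -3.3
Slice 2: Δl = 3.1/cos12.8° = 3.179 m; N'_2 = 194·cos12.8° − 17·3.179 = 135.1; c'Δl = 13.35; W sinα = 43.0
Slice 3: Δl = 1.4/cos27.0° = 1.571 m; N'_3 = 115·cos27.0° − 12·1.571 = 83.6; c'Δl = 6.60; W sinα = 52.2
Slice 4: Δl = 2.1/cos39.3° = 2.714 m; N'_4 = 166·cos39.3° − 28·2.714 = 52.5; c'Δl = 11.40; W sinα = 105.1
Slice 5: Δl = 1.8/cos56.6° = 3.270 m; N'_5 = 63·cos56.6° − 2·3.270 = 28.1; c'Δl = 13.73; W sinα = 52.6
Σc'Δl = 55.2 kN/m; ΣN' = 348.5 kN/m; ΣW sinα = 249.6 kN/m
Resisting = 55.2 + 348.5·tan34.2° = 55.2 + 236.8 = 292.0 kN/m
FS = 292.0 / 249.6 = 1.170

FS = 1.17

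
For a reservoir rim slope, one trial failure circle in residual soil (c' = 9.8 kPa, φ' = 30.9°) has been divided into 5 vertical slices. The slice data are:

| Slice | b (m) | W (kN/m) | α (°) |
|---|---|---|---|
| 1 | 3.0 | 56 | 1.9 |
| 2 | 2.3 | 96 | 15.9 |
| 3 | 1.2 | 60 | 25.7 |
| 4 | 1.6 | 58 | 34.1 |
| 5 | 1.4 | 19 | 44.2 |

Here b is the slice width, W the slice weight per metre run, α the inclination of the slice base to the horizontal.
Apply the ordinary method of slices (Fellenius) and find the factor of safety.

FS = 2.62

Ordinary method of slices: FS = Σ[c'·Δl_i + (W_i cosα_i)·tanφ'] / Σ W_i sinα_i, with Δl_i = b_i / cosα_i.
Slice 1: Δl = 3.0/cos1.9° = 3.002 m; N'_1 = 56·cos1.9° = 56.0; c'Δl = 29.42; W sinα = 1.9
Slice 2: Δl = 2.3/cos15.9° = 2.391 m; N'_2 = 96·cos15.9° = 92.3; c'Δl = 23.44; W sinα = 26.3
Slice 3: Δl = 1.2/cos25.7° = 1.332 m; N'_3 = 60·cos25.7° = 54.1; c'Δl = 13.05; W sinα = 26.0
Slice 4: Δl = 1.6/cos34.1° = 1.932 m; N'_4 = 58·cos34.1° = 48.0; c'Δl = 18.94; W sinα = 32.5
Slice 5: Δl = 1.4/cos44.2° = 1.953 m; N'_5 = 19·cos44.2° = 13.6; c'Δl = 19.14; W sinα = 13.2
Σc'Δl = 104.0 kN/m; ΣN' = 264.0 kN/m; ΣW sinα = 99.9 kN/m
Resisting = 104.0 + 264.0·tan30.9° = 104.0 + 158.0 = 262.0 kN/m
FS = 262.0 / 99.9 = 2.621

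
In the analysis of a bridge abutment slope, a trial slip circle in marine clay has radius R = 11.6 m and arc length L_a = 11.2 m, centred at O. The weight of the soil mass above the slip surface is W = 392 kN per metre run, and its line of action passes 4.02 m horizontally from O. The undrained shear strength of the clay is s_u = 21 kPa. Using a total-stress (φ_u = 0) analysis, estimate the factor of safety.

Taking moments about the centre O, the resisting moment is provided by the undrained shear strength acting along the arc:
M_R = s_u·L_a·R = 21·11.20·11.6 = 2728.3 kN·m/m
M_D = W·d = 392·4.02 = 1575.8 kN·m/m
FS = M_R / M_D = 2728.3 / 1575.8 = 1.731

FS = 1.73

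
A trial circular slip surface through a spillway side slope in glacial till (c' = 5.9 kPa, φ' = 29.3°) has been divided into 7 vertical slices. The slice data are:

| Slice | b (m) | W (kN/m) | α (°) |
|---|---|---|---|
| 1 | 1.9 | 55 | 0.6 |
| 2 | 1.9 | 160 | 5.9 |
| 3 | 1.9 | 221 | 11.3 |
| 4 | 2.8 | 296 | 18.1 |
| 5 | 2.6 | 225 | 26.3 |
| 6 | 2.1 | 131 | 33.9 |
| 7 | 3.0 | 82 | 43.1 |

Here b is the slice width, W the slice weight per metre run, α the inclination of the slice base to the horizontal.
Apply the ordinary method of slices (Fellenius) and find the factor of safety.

Ordinary method of slices: FS = Σ[c'·Δl_i + (W_i cosα_i)·tanφ'] / Σ W_i sinα_i, with Δl_i = b_i / cosα_i.
Slice 1: Δl = 1.9/cos0.6° = 1.900 m; N'_1 = 55·cos0.6° = 55.0; c'Δl = 11.21; W sinα = 0.6
Slice 2: Δl = 1.9/cos5.9° = 1.910 m; N'_2 = 160·cos5.9° = 159.2; c'Δl = 11.27; W sinα = 16.4
Slice 3: Δl = 1.9/cos11.3° = 1.938 m; N'_3 = 221·cos11.3° = 216.7; c'Δl = 11.43; W sinα = 43.3
Slice 4: Δl = 2.8/cos18.1° = 2.946 m; N'_4 = 296·cos18.1° = 281.4; c'Δl = 17.38; W sinα = 92.0
Slice 5: Δl = 2.6/cos26.3° = 2.900 m; N'_5 = 225·cos26.3° = 201.7; c'Δl = 17.11; W sinα = 99.7
Slice 6: Δl = 2.1/cos33.9° = 2.530 m; N'_6 = 131·cos33.9° = 108.7; c'Δl = 14.93; W sinα = 73.1
Slice 7: Δl = 3.0/cos43.1° = 4.109 m; N'_7 = 82·cos43.1° = 59.9; c'Δl = 24.24; W sinα = 56.0
Σc'Δl = 107.6 kN/m; ΣN' = 1082.5 kN/m; ΣW sinα = 381.1 kN/m
Resisting = 107.6 + 1082.5·tan29.3° = 107.6 + 607.5 = 715.1 kN/m
FS = 715.1 / 381.1 = 1.876

FS = 1.88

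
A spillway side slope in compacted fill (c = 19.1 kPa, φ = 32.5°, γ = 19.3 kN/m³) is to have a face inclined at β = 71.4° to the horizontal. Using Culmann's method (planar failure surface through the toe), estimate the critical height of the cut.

H_c = 14.27 m

Culmann's analysis gives the critical failure plane at α_cr = (β + φ)/2 = (71.4 + 32.5)/2 = 52.0°, and the critical height
H_c = (4c/γ) · sinβ cosφ / [1 − cos(β − φ)]
    = (4·19.1/19.3) · sin71.4°·cos32.5° / [1 − cos(38.9°)]
    = 3.959 · 0.9478·0.8434 / [1 − 0.7782]
    = 3.959 · 0.7993 / 0.2218
    = 14.27 m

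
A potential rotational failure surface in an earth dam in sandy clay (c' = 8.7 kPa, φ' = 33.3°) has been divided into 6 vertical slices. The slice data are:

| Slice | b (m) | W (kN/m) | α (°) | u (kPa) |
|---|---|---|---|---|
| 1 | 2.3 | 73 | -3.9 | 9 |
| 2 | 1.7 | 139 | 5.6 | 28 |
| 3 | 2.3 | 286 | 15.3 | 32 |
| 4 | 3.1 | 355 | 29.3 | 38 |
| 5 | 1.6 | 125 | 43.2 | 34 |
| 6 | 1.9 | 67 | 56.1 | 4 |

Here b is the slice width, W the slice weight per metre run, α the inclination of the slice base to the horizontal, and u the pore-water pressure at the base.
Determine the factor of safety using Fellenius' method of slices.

FS = 1.26

Ordinary method of slices: FS = Σ[c'·Δl_i + (W_i cosα_i − u_i·Δl_i)·tanφ'] / Σ W_i sinα_i, with Δl_i = b_i / cosα_i.
Slice 1: Δl = 2.3/cos(-3.9°) = 2.305 m; N'_1 = 73·cos(-3.9°) − 9·2.305 = 52.1; c'Δl = 20.06; W sinα = -5.0
Slice 2: Δl = 1.7/cos5.6° = 1.708 m; N'_2 = 139·cos5.6° − 28·1.708 = 90.5; c'Δl = 14.86; W sinα = 13.6
Slice 3: Δl = 2.3/cos15.3° = 2.385 m; N'_3 = 286·cos15.3° − 32·2.385 = 199.6; c'Δl = 20.75; W sinα = 75.5
Slice 4: Δl = 3.1/cos29.3° = 3.555 m; N'_4 = 355·cos29.3° − 38·3.555 = 174.5; c'Δl = 30.93; W sinα = 173.7
Slice 5: Δl = 1.6/cos43.2° = 2.195 m; N'_5 = 125·cos43.2° − 34·2.195 = 16.5; c'Δl = 19.10; W sinα = 85.6
Slice 6: Δl = 1.9/cos56.1° = 3.407 m; N'_6 = 67·cos56.1° − 4·3.407 = 23.7; c'Δl = 29.64; W sinα = 55.6
Σc'Δl = 135.3 kN/m; ΣN' = 556.9 kN/m; ΣW sinα = 399.0 kN/m
Resisting = 135.3 + 556.9·tan33.3° = 135.3 + 365.8 = 501.1 kN/m
FS = 501.1 / 399.0 = 1.256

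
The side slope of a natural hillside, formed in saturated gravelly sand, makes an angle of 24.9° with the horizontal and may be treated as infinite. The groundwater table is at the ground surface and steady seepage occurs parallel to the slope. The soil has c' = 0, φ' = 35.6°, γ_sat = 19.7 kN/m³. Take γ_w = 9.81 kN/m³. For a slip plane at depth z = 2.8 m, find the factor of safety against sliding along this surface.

FS = 0.77

With seepage parallel to the slope and the water table at the surface, the effective normal stress on the slip plane uses the buoyant unit weight γ' = γ_sat − γ_w while the driving shear stress uses γ_sat:
FS = [c' + γ' z cos²β tanφ'] / [γ_sat z sinβ cosβ]
(For c' = 0 this reduces to FS = (γ'/γ_sat)·tanφ'/tanβ.)
γ' = 19.7 − 9.81 = 9.89 kN/m³
Numerator = 0.0 + 9.89·2.8·cos²24.9°·tan35.6° = 0.0 + 9.89·2.8·0.8227·0.7159 = 16.311 kPa
Denominator = 19.7·2.8·sin24.9°·cos24.9° = 19.7·2.8·0.4210·0.9070 = 21.065 kPa
FS = 16.311 / 21.065 = 0.774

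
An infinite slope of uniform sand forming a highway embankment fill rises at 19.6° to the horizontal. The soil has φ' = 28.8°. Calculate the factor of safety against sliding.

FS = 1.54

For a dry cohesionless infinite slope the factor of safety is FS = tanφ' / tanβ.
FS = tan28.8° / tan19.6° = 0.5498 / 0.3561 = 1.544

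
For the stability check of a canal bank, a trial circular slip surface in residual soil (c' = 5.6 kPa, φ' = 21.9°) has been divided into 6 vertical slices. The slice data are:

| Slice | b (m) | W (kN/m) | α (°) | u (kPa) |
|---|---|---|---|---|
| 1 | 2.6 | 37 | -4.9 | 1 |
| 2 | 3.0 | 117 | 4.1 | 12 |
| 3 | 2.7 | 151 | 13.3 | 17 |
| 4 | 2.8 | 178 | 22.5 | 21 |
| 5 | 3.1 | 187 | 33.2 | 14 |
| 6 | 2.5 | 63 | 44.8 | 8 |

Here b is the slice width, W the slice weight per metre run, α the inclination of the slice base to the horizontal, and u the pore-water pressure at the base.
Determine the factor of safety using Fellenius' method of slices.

Ordinary method of slices: FS = Σ[c'·Δl_i + (W_i cosα_i − u_i·Δl_i)·tanφ'] / Σ W_i sinα_i, with Δl_i = b_i / cosα_i.
Slice 1: Δl = 2.6/cos(-4.9°) = 2.610 m; N'_1 = 37·cos(-4.9°) − 1·2.610 = 34.3; c'Δl = 14.61; W sinα = -3.2
Slice 2: Δl = 3.0/cos4.1° = 3.008 m; N'_2 = 117·cos4.1° − 12·3.008 = 80.6; c'Δl = 16.84; W sinα = 8.4
Slice 3: Δl = 2.7/cos13.3° = 2.774 m; N'_3 = 151·cos13.3° − 17·2.774 = 99.8; c'Δl = 15.54; W sinα = 34.7
Slice 4: Δl = 2.8/cos22.5° = 3.031 m; N'_4 = 178·cos22.5° − 21·3.031 = 100.8; c'Δl = 16.97; W sinα = 68.1
Slice 5: Δl = 3.1/cos33.2° = 3.705 m; N'_5 = 187·cos33.2° − 14·3.705 = 104.6; c'Δl = 20.75; W sinα = 102.4
Slice 6: Δl = 2.5/cos44.8° = 3.523 m; N'_6 = 63·cos44.8° − 8·3.523 = 16.5; c'Δl = 19.73; W sinα = 44.4
Σc'Δl = 104.4 kN/m; ΣN' = 436.6 kN/m; ΣW sinα = 254.8 kN/m
Resisting = 104.4 + 436.6·tan21.9° = 104.4 + 175.5 = 279.9 kN/m
FS = 279.9 / 254.8 = 1.098

FS = 1.10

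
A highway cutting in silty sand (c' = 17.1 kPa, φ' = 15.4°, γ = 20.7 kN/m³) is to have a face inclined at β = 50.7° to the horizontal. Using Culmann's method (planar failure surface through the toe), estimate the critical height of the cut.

Culmann's analysis gives the critical failure plane at α_cr = (β + φ')/2 = (50.7 + 15.4)/2 = 33.1°, and the critical height
H_c = (4c'/γ) · sinβ cosφ' / [1 − cos(β − φ')]
    = (4·17.1/20.7) · sin50.7°·cos15.4° / [1 − cos(35.3°)]
    = 3.304 · 0.7738·0.9641 / [1 − 0.8161]
    = 3.304 · 0.7461 / 0.1839
    = 13.41 m

H_c = 13.41 m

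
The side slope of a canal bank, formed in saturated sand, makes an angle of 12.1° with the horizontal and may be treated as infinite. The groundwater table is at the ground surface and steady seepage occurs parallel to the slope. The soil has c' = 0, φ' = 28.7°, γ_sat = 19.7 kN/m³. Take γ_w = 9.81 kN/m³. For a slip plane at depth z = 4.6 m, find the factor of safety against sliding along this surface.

With seepage parallel to the slope and the water table at the surface, the effective normal stress on the slip plane uses the buoyant unit weight γ' = γ_sat − γ_w while the driving shear stress uses γ_sat:
FS = [c' + γ' z cos²β tanφ'] / [γ_sat z sinβ cosβ]
(For c' = 0 this reduces to FS = (γ'/γ_sat)·tanφ'/tanβ.)
γ' = 19.7 − 9.81 = 9.89 kN/m³
Numerator = 0.0 + 9.89·4.6·cos²12.1°·tan28.7° = 0.0 + 9.89·4.6·0.9561·0.5475 = 23.813 kPa
Denominator = 19.7·4.6·sin12.1°·cos12.1° = 19.7·4.6·0.2096·0.9778 = 18.574 kPa
FS = 23.813 / 18.574 = 1.282

FS = 1.28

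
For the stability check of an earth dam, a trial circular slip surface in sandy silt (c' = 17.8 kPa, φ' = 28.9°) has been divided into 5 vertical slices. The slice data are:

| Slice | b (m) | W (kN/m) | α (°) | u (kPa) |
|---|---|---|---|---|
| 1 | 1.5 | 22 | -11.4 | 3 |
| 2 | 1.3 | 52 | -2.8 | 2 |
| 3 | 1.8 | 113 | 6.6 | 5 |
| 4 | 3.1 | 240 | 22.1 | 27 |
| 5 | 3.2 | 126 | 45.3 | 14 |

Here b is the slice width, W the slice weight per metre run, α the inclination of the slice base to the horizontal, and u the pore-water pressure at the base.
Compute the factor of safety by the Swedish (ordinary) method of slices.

Ordinary method of slices: FS = Σ[c'·Δl_i + (W_i cosα_i − u_i·Δl_i)·tanφ'] / Σ W_i sinα_i, with Δl_i = b_i / cosα_i.
Slice 1: Δl = 1.5/cos(-11.4°) = 1.530 m; N'_1 = 22·cos(-11.4°) − 3·1.530 = 17.0; c'Δl = 27.24; W sinα = -4.3
Slice 2: Δl = 1.3/cos(-2.8°) = 1.302 m; N'_2 = 52·cos(-2.8°) − 2·1.302 = 49.3; c'Δl = 23.17; W sinα = -2.5
Slice 3: Δl = 1.8/cos6.6° = 1.812 m; N'_3 = 113·cos6.6° − 5·1.812 = 103.2; c'Δl = 32.25; W sinα = 13.0
Slice 4: Δl = 3.1/cos22.1° = 3.346 m; N'_4 = 240·cos22.1° − 27·3.346 = 132.0; c'Δl = 59.56; W sinα = 90.3
Slice 5: Δl = 3.2/cos45.3° = 4.549 m; N'_5 = 126·cos45.3° − 14·4.549 = 24.9; c'Δl = 80.98; W sinα = 89.6
Σc'Δl = 223.2 kN/m; ΣN' = 326.5 kN/m; ΣW sinα = 186.0 kN/m
Resisting = 223.2 + 326.5·tan28.9° = 223.2 + 180.2 = 403.4 kN/m
FS = 403.4 / 186.0 = 2.169

FS = 2.17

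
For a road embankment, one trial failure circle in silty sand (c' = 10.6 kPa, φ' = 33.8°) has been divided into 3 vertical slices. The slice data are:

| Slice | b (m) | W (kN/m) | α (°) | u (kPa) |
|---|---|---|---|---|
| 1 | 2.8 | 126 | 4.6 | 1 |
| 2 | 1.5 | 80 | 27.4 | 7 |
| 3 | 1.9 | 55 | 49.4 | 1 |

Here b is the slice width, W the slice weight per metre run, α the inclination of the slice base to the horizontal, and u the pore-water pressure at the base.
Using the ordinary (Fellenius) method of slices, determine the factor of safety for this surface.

FS = 2.51

Ordinary method of slices: FS = Σ[c'·Δl_i + (W_i cosα_i − u_i·Δl_i)·tanφ'] / Σ W_i sinα_i, with Δl_i = b_i / cosα_i.
Slice 1: Δl = 2.8/cos4.6° = 2.809 m; N'_1 = 126·cos4.6° − 1·2.809 = 122.8; c'Δl = 29.78; W sinα = 10.1
Slice 2: Δl = 1.5/cos27.4° = 1.690 m; N'_2 = 80·cos27.4° − 7·1.690 = 59.2; c'Δl = 17.91; W sinα = 36.8
Slice 3: Δl = 1.9/cos49.4° = 2.920 m; N'_3 = 55·cos49.4° − 1·2.920 = 32.9; c'Δl = 30.95; W sinα = 41.8
Σc'Δl = 78.6 kN/m; ΣN' = 214.9 kN/m; ΣW sinα = 88.7 kN/m
Resisting = 78.6 + 214.9·tan33.8° = 78.6 + 143.8 = 222.5 kN/m
FS = 222.5 / 88.7 = 2.509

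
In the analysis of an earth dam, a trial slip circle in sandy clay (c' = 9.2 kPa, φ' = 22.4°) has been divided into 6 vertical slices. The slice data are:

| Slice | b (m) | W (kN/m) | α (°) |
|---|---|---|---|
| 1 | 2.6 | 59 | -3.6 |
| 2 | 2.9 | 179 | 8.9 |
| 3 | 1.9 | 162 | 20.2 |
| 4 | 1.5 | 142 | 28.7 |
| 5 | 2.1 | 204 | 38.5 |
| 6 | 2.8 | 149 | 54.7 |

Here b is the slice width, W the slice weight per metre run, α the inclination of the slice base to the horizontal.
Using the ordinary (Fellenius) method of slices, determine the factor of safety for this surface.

Ordinary method of slices: FS = Σ[c'·Δl_i + (W_i cosα_i)·tanφ'] / Σ W_i sinα_i, with Δl_i = b_i / cosα_i.
Slice 1: Δl = 2.6/cos(-3.6°) = 2.605 m; N'_1 = 59·cos(-3.6°) = 58.9; c'Δl = 23.97; W sinα = -3.7
Slice 2: Δl = 2.9/cos8.9° = 2.935 m; N'_2 = 179·cos8.9° = 176.8; c'Δl = 27.01; W sinα = 27.7
Slice 3: Δl = 1.9/cos20.2° = 2.025 m; N'_3 = 162·cos20.2° = 152.0; c'Δl = 18.63; W sinα = 55.9
Slice 4: Δl = 1.5/cos28.7° = 1.710 m; N'_4 = 142·cos28.7° = 124.6; c'Δl = 15.73; W sinα = 68.2
Slice 5: Δl = 2.1/cos38.5° = 2.683 m; N'_5 = 204·cos38.5° = 159.7; c'Δl = 24.69; W sinα = 127.0
Slice 6: Δl = 2.8/cos54.7° = 4.845 m; N'_6 = 149·cos54.7° = 86.1; c'Δl = 44.58; W sinα = 121.6
Σc'Δl = 154.6 kN/m; ΣN' = 758.1 kN/m; ΣW sinα = 396.7 kN/m
Resisting = 154.6 + 758.1·tan22.4° = 154.6 + 312.5 = 467.1 kN/m
FS = 467.1 / 396.7 = 1.177

FS = 1.18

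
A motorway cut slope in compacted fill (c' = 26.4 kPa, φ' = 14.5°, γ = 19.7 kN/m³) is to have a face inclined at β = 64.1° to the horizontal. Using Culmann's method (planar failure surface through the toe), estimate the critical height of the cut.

H_c = 13.27 m

Culmann's analysis gives the critical failure plane at α_cr = (β + φ')/2 = (64.1 + 14.5)/2 = 39.3°, and the critical height
H_c = (4c'/γ) · sinβ cosφ' / [1 − cos(β − φ')]
    = (4·26.4/19.7) · sin64.1°·cos14.5° / [1 − cos(49.6°)]
    = 5.360 · 0.8996·0.9681 / [1 − 0.6481]
    = 5.360 · 0.8709 / 0.3519
    = 13.27 m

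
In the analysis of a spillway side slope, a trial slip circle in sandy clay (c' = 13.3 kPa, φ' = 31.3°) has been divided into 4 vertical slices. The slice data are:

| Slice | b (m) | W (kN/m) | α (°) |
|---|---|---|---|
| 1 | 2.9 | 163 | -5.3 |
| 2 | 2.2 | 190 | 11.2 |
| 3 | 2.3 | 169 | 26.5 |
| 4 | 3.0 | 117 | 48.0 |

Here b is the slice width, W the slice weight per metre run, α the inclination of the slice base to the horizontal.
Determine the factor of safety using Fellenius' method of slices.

Ordinary method of slices: FS = Σ[c'·Δl_i + (W_i cosα_i)·tanφ'] / Σ W_i sinα_i, with Δl_i = b_i / cosα_i.
Slice 1: Δl = 2.9/cos(-5.3°) = 2.912 m; N'_1 = 163·cos(-5.3°) = 162.3; c'Δl = 38.74; W sinα = -15.1
Slice 2: Δl = 2.2/cos11.2° = 2.243 m; N'_2 = 190·cos11.2° = 186.4; c'Δl = 29.83; W sinα = 36.9
Slice 3: Δl = 2.3/cos26.5° = 2.570 m; N'_3 = 169·cos26.5° = 151.2; c'Δl = 34.18; W sinα = 75.4
Slice 4: Δl = 3.0/cos48.0° = 4.483 m; N'_4 = 117·cos48.0° = 78.3; c'Δl = 59.63; W sinα = 86.9
Σc'Δl = 162.4 kN/m; ΣN' = 578.2 kN/m; ΣW sinα = 184.2 kN/m
Resisting = 162.4 + 578.2·tan31.3° = 162.4 + 351.6 = 513.9 kN/m
FS = 513.9 / 184.2 = 2.790

FS = 2.79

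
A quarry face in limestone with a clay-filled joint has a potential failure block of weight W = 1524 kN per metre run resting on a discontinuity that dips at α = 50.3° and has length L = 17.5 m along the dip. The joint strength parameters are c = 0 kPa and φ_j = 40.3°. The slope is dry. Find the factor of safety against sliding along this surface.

Resolving the block weight along and normal to the plane and applying the Mohr–Coulomb strength on the joint:
N' = W cosα = 1524·cos50.3° = 973.5 kN/m
Driving force T = W sinα = 1524·sin50.3° = 1172.6 kN/m
Resisting force R = c·L + N'·tanφ_j = 0·17.5 + 973.5·tan40.3° = 0.0 + 825.6 = 825.6 kN/m
FS = R / T = 825.6 / 1172.6 = 0.704

FS = 0.70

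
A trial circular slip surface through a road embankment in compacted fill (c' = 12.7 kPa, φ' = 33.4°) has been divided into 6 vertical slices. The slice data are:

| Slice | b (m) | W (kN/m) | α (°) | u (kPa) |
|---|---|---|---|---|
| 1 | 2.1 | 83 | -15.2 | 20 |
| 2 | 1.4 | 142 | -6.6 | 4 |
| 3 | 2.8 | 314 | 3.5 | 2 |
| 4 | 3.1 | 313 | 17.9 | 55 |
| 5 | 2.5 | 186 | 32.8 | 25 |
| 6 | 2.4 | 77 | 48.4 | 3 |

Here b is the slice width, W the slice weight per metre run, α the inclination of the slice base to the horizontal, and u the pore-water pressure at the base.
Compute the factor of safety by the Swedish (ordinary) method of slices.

FS = 2.89

Ordinary method of slices: FS = Σ[c'·Δl_i + (W_i cosα_i − u_i·Δl_i)·tanφ'] / Σ W_i sinα_i, with Δl_i = b_i / cosα_i.
Slice 1: Δl = 2.1/cos(-15.2°) = 2.176 m; N'_1 = 83·cos(-15.2°) − 20·2.176 = 36.6; c'Δl = 27.64; W sinα = -21.8
Slice 2: Δl = 1.4/cos(-6.6°) = 1.409 m; N'_2 = 142·cos(-6.6°) − 4·1.409 = 135.4; c'Δl = 17.90; W sinα = -16.3
Slice 3: Δl = 2.8/cos3.5° = 2.805 m; N'_3 = 314·cos3.5° − 2·2.805 = 307.8; c'Δl = 35.63; W sinα = 19.2
Slice 4: Δl = 3.1/cos17.9° = 3.258 m; N'_4 = 313·cos17.9° − 55·3.258 = 118.7; c'Δl = 41.37; W sinα = 96.2
Slice 5: Δl = 2.5/cos32.8° = 2.974 m; N'_5 = 186·cos32.8° − 25·2.974 = 82.0; c'Δl = 37.77; W sinα = 100.8
Slice 6: Δl = 2.4/cos48.4° = 3.615 m; N'_6 = 77·cos48.4° − 3·3.615 = 40.3; c'Δl = 45.91; W sinα = 57.6
Σc'Δl = 206.2 kN/m; ΣN' = 720.7 kN/m; ΣW sinα = 235.6 kN/m
Resisting = 206.2 + 720.7·tan33.4° = 206.2 + 475.2 = 681.5 kN/m
FS = 681.5 / 235.6 = 2.892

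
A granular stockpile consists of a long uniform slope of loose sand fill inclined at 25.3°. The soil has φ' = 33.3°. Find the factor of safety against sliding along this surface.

For a dry cohesionless infinite slope the factor of safety is FS = tanφ' / tanβ.
FS = tan33.3° / tan25.3° = 0.6569 / 0.4727 = 1.390

FS = 1.39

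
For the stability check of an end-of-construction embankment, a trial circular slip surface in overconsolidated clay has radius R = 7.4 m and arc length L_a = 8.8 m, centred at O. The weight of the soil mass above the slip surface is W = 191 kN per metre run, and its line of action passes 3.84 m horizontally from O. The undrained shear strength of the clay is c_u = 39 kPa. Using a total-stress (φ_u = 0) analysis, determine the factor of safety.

FS = 3.46

Taking moments about the centre O, the resisting moment is provided by the undrained shear strength acting along the arc:
M_R = c_u·L_a·R = 39·8.80·7.4 = 2539.7 kN·m/m
M_D = W·d = 191·3.84 = 733.4 kN·m/m
FS = M_R / M_D = 2539.7 / 733.4 = 3.463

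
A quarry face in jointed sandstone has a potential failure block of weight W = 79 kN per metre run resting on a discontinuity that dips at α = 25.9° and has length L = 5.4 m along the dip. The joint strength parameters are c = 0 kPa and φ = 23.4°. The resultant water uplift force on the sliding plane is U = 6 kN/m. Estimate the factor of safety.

FS = 0.82

Resolving the block weight along and normal to the plane and applying the Mohr–Coulomb strength on the joint:
N' = W cosα − U = 79·cos25.9° − 6 = 65.1 kN/m
Driving force T = W sinα = 79·sin25.9° = 34.5 kN/m
Resisting force R = c·L + N'·tanφ = 0·5.4 + 65.1·tan23.4° = 0.0 + 28.2 = 28.2 kN/m
FS = R / T = 28.2 / 34.5 = 0.816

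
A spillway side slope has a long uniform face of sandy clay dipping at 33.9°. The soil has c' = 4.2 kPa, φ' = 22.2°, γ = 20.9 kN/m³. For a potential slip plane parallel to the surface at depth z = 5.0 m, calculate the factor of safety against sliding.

For an infinite slope with a slip plane parallel to the surface (no pore pressure): FS = [c' + γz cos²β tanφ'] / [γz sinβ cosβ].
γz = 20.9·5.0 = 104.50 kN/m²
Numerator = 4.2 + 104.50·cos²33.9°·tan22.2° = 4.2 + 104.50·0.6889·0.4081 = 33.579 kPa
Denominator = 104.50·sin33.9°·cos33.9° = 104.50·0.5577·0.8300 = 48.377 kPa
FS = 33.579 / 48.377 = 0.694

FS = 0.69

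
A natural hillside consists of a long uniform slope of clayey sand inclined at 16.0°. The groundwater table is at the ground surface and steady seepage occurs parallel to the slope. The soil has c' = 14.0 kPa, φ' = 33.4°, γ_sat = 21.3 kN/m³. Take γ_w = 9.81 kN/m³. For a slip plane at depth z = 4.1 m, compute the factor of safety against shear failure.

With seepage parallel to the slope and the water table at the surface, the effective normal stress on the slip plane uses the buoyant unit weight γ' = γ_sat − γ_w while the driving shear stress uses γ_sat:
FS = [c' + γ' z cos²β tanφ'] / [γ_sat z sinβ cosβ]
γ' = 21.3 − 9.81 = 11.49 kN/m³
Numerator = 14.0 + 11.49·4.1·cos²16.0°·tan33.4° = 14.0 + 11.49·4.1·0.9240·0.6594 = 42.703 kPa
Denominator = 21.3·4.1·sin16.0°·cos16.0° = 21.3·4.1·0.2756·0.9613 = 23.139 kPa
FS = 42.703 / 23.139 = 1.845

FS = 1.85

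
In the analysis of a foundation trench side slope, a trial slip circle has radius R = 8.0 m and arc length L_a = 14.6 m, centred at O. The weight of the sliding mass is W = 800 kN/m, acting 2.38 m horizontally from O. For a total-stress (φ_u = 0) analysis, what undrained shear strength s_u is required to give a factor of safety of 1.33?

s_u = 21.7 kPa

FS = s_u·L_a·R / (W·d), so s_u = FS·W·d / (L_a·R).
s_u = 1.33·800·2.38 / (14.60·8.0) = 2532.3 / 116.80 = 21.68 kPa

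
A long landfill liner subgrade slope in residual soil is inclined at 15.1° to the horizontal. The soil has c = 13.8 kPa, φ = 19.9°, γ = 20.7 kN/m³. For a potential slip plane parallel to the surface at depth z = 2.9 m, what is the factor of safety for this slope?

For an infinite slope with a slip plane parallel to the surface (no pore pressure): FS = [c + γz cos²β tanφ] / [γz sinβ cosβ].
γz = 20.7·2.9 = 60.03 kN/m²
Numerator = 13.8 + 60.03·cos²15.1°·tan19.9° = 13.8 + 60.03·0.9321·0.3620 = 34.056 kPa
Denominator = 60.03·sin15.1°·cos15.1° = 60.03·0.2605·0.9655 = 15.098 kPa
FS = 34.056 / 15.098 = 2.256

FS = 2.26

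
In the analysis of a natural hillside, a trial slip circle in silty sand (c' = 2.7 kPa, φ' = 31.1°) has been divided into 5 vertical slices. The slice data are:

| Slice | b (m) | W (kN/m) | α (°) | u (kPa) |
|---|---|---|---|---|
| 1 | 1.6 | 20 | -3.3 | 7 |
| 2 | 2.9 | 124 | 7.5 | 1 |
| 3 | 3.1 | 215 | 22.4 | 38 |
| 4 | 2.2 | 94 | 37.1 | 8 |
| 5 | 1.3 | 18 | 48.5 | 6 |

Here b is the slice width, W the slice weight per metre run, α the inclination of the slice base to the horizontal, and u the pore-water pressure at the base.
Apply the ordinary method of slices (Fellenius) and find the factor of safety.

Ordinary method of slices: FS = Σ[c'·Δl_i + (W_i cosα_i − u_i·Δl_i)·tanφ'] / Σ W_i sinα_i, with Δl_i = b_i / cosα_i.
Slice 1: Δl = 1.6/cos(-3.3°) = 1.603 m; N'_1 = 20·cos(-3.3°) − 7·1.603 = 8.7; c'Δl = 4.33; W sinα = -1.2
Slice 2: Δl = 2.9/cos7.5° = 2.925 m; N'_2 = 124·cos7.5° − 1·2.925 = 120.0; c'Δl = 7.90; W sinα = 16.2
Slice 3: Δl = 3.1/cos22.4° = 3.353 m; N'_3 = 215·cos22.4° − 38·3.353 = 71.4; c'Δl = 9.05; W sinα = 81.9
Slice 4: Δl = 2.2/cos37.1° = 2.758 m; N'_4 = 94·cos37.1° − 8·2.758 = 52.9; c'Δl = 7.45; W sinα = 56.7
Slice 5: Δl = 1.3/cos48.5° = 1.962 m; N'_5 = 18·cos48.5° − 6·1.962 = 0.2; c'Δl = 5.30; W sinα = 13.5
Σc'Δl = 34.0 kN/m; ΣN' = 253.2 kN/m; ΣW sinα = 167.1 kN/m
Resisting = 34.0 + 253.2·tan31.1° = 34.0 + 152.7 = 186.8 kN/m
FS = 186.8 / 167.1 = 1.117

FS = 1.12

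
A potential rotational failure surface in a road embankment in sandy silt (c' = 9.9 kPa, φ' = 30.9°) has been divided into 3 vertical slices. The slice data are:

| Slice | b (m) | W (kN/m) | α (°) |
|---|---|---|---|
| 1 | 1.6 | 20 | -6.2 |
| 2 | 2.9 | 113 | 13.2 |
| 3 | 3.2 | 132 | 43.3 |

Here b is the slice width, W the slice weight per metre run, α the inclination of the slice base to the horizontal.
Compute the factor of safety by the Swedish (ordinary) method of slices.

Ordinary method of slices: FS = Σ[c'·Δl_i + (W_i cosα_i)·tanφ'] / Σ W_i sinα_i, with Δl_i = b_i / cosα_i.
Slice 1: Δl = 1.6/cos(-6.2°) = 1.609 m; N'_1 = 20·cos(-6.2°) = 19.9; c'Δl = 15.93; W sinα = -2.2
Slice 2: Δl = 2.9/cos13.2° = 2.979 m; N'_2 = 113·cos13.2° = 110.0; c'Δl = 29.49; W sinα = 25.8
Slice 3: Δl = 3.2/cos43.3° = 4.397 m; N'_3 = 132·cos43.3° = 96.1; c'Δl = 43.53; W sinα = 90.5
Σc'Δl = 89.0 kN/m; ΣN' = 226.0 kN/m; ΣW sinα = 114.2 kN/m
Resisting = 89.0 + 226.0·tan30.9° = 89.0 + 135.2 = 224.2 kN/m
FS = 224.2 / 114.2 = 1.964

FS = 1.96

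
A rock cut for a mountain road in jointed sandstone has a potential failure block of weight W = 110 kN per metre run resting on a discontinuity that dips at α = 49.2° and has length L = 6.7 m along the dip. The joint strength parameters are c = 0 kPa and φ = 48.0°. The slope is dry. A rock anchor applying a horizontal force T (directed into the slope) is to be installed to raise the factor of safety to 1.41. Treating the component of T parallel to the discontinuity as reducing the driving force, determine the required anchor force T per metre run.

Resolving forces along and normal to the sliding plane, with the horizontal anchor force T adding T·sinα to the effective normal force and T·cosα acting up the plane against the driving force:
FS = [cL + (W cosα + T sinα) tanφ] / [W sinα − T cosα]
Without the anchor: N' = 71.9 kN/m, driving T_d = 83.3 kN/m, resisting R = 0·6.7 + 71.9·tan48.0° = 79.8 kN/m, FS = 0.96.
Setting FS = 1.41 and solving for T:
1.41·(83.3 − T cos49.2°) = 79.8 + T sin49.2°·tan48.0°
T·(sin49.2°·tan48.0° + 1.41·cos49.2°) = 1.41·83.3 − 79.8
T·(0.7570·1.1106 + 1.41·0.6534) = 117.4 − 79.8 = 37.6
T·1.7621 = 37.6
T = 21.3 kN/m

T = 21 kN/m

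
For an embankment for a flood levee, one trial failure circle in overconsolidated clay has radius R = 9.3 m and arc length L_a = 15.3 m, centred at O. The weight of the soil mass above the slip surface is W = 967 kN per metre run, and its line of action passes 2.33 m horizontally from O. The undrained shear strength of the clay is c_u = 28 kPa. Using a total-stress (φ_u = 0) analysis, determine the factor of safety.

FS = 1.77

Taking moments about the centre O, the resisting moment is provided by the undrained shear strength acting along the arc:
M_R = c_u·L_a·R = 28·15.30·9.3 = 3984.1 kN·m/m
M_D = W·d = 967·2.33 = 2253.1 kN·m/m
FS = M_R / M_D = 3984.1 / 2253.1 = 1.768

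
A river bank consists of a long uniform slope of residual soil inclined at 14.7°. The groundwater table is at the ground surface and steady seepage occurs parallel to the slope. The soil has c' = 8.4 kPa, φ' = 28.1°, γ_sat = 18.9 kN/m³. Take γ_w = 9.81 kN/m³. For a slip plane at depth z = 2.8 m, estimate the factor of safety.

With seepage parallel to the slope and the water table at the surface, the effective normal stress on the slip plane uses the buoyant unit weight γ' = γ_sat − γ_w while the driving shear stress uses γ_sat:
FS = [c' + γ' z cos²β tanφ'] / [γ_sat z sinβ cosβ]
γ' = 18.9 − 9.81 = 9.09 kN/m³
Numerator = 8.4 + 9.09·2.8·cos²14.7°·tan28.1° = 8.4 + 9.09·2.8·0.9356·0.5340 = 21.115 kPa
Denominator = 18.9·2.8·sin14.7°·cos14.7° = 18.9·2.8·0.2538·0.9673 = 12.989 kPa
FS = 21.115 / 12.989 = 1.626

FS = 1.63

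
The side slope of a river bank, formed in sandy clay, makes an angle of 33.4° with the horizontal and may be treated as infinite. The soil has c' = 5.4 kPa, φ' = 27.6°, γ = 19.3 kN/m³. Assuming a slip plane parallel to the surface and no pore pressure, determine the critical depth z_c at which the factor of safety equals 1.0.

z_c = 2.94 m

Setting FS = 1.00 in FS = [c' + γz cos²β tanφ'] / [γz sinβ cosβ] and solving for z:
z = c' / [γ cosβ (FS·sinβ − cosβ·tanφ')]
  = 5.4 / [19.3·cos33.4°·(1.00·sin33.4° − cos33.4°·tan27.6°)]
  = 5.4 / [19.3·0.8348·(1.00·0.5505 − 0.8348·0.5228)]
  = 5.4 / 1.8374 = 2.939 m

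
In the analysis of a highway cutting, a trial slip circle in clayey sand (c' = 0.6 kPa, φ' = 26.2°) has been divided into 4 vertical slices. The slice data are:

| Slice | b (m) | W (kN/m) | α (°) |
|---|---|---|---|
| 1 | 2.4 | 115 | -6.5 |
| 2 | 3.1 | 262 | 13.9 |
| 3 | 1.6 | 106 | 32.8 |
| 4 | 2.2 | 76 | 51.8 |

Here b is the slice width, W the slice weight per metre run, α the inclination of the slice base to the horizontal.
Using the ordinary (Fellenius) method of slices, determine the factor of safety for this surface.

Ordinary method of slices: FS = Σ[c'·Δl_i + (W_i cosα_i)·tanφ'] / Σ W_i sinα_i, with Δl_i = b_i / cosα_i.
Slice 1: Δl = 2.4/cos(-6.5°) = 2.416 m; N'_1 = 115·cos(-6.5°) = 114.3; c'Δl = 1.45; W sinα = -13.0
Slice 2: Δl = 3.1/cos13.9° = 3.194 m; N'_2 = 262·cos13.9° = 254.3; c'Δl = 1.92; W sinα = 62.9
Slice 3: Δl = 1.6/cos32.8° = 1.903 m; N'_3 = 106·cos32.8° = 89.1; c'Δl = 1.14; W sinα = 57.4
Slice 4: Δl = 2.2/cos51.8° = 3.558 m; N'_4 = 76·cos51.8° = 47.0; c'Δl = 2.13; W sinα = 59.7
Σc'Δl = 6.6 kN/m; ΣN' = 504.7 kN/m; ΣW sinα = 167.1 kN/m
Resisting = 6.6 + 504.7·tan26.2° = 6.6 + 248.3 = 255.0 kN/m
FS = 255.0 / 167.1 = 1.526

FS = 1.53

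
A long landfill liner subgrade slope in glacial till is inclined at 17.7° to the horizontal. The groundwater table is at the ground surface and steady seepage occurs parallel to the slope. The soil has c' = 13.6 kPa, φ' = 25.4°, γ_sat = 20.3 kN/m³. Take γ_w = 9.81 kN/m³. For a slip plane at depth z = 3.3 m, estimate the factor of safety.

With seepage parallel to the slope and the water table at the surface, the effective normal stress on the slip plane uses the buoyant unit weight γ' = γ_sat − γ_w while the driving shear stress uses γ_sat:
FS = [c' + γ' z cos²β tanφ'] / [γ_sat z sinβ cosβ]
γ' = 20.3 − 9.81 = 10.49 kN/m³
Numerator = 13.6 + 10.49·3.3·cos²17.7°·tan25.4° = 13.6 + 10.49·3.3·0.9076·0.4748 = 28.518 kPa
Denominator = 20.3·3.3·sin17.7°·cos17.7° = 20.3·3.3·0.3040·0.9527 = 19.403 kPa
FS = 28.518 / 19.403 = 1.470

FS = 1.47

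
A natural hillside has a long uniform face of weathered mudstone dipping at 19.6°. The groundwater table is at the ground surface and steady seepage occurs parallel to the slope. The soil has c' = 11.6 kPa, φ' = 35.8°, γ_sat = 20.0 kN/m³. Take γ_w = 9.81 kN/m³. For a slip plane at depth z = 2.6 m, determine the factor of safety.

FS = 1.74

With seepage parallel to the slope and the water table at the surface, the effective normal stress on the slip plane uses the buoyant unit weight γ' = γ_sat − γ_w while the driving shear stress uses γ_sat:
FS = [c' + γ' z cos²β tanφ'] / [γ_sat z sinβ cosβ]
γ' = 20.0 − 9.81 = 10.19 kN/m³
Numerator = 11.6 + 10.19·2.6·cos²19.6°·tan35.8° = 11.6 + 10.19·2.6·0.8875·0.7212 = 28.558 kPa
Denominator = 20.0·2.6·sin19.6°·cos19.6° = 20.0·2.6·0.3355·0.9421 = 16.433 kPa
FS = 28.558 / 16.433 = 1.738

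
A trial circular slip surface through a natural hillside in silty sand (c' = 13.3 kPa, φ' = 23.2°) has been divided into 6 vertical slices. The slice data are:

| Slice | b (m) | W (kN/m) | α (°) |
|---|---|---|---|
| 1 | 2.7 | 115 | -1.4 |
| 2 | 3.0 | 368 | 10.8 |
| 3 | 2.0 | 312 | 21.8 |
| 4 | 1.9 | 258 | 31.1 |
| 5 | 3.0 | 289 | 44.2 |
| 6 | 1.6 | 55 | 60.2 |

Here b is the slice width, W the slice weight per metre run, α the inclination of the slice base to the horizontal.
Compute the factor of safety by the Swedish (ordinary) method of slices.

Ordinary method of slices: FS = Σ[c'·Δl_i + (W_i cosα_i)·tanφ'] / Σ W_i sinα_i, with Δl_i = b_i / cosα_i.
Slice 1: Δl = 2.7/cos(-1.4°) = 2.701 m; N'_1 = 115·cos(-1.4°) = 115.0; c'Δl = 35.92; W sinα = -2.8
Slice 2: Δl = 3.0/cos10.8° = 3.054 m; N'_2 = 368·cos10.8° = 361.5; c'Δl = 40.62; W sinα = 69.0
Slice 3: Δl = 2.0/cos21.8° = 2.154 m; N'_3 = 312·cos21.8° = 289.7; c'Δl = 28.65; W sinα = 115.9
Slice 4: Δl = 1.9/cos31.1° = 2.219 m; N'_4 = 258·cos31.1° = 220.9; c'Δl = 29.51; W sinα = 133.3
Slice 5: Δl = 3.0/cos44.2° = 4.185 m; N'_5 = 289·cos44.2° = 207.2; c'Δl = 55.66; W sinα = 201.5
Slice 6: Δl = 1.6/cos60.2° = 3.219 m; N'_6 = 55·cos60.2° = 27.3; c'Δl = 42.82; W sinα = 47.7
Σc'Δl = 233.2 kN/m; ΣN' = 1221.6 kN/m; ΣW sinα = 564.5 kN/m
Resisting = 233.2 + 1221.6·tan23.2° = 233.2 + 523.6 = 756.7 kN/m
FS = 756.7 / 564.5 = 1.341

FS = 1.34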